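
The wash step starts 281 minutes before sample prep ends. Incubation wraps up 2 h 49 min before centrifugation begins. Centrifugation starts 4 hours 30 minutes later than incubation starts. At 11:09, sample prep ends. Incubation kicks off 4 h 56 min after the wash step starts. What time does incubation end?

13:05

The wash step starts at 11:09 − 281 min = 06:28.
Incubation starts at 06:28 + 296 min = 11:24.
Centrifugation starts at 11:24 + 270 min = 15:54.
Incubation ends at 15:54 − 169 min = 13:05.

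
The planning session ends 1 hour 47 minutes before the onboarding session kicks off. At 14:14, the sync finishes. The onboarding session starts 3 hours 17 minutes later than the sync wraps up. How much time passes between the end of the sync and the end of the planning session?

90 minutes

The onboarding session starts at 14:14 + 197 min = 17:31.
The planning session ends at 17:31 − 107 min = 15:44.
From 14:14 to 15:44 is 90 minutes.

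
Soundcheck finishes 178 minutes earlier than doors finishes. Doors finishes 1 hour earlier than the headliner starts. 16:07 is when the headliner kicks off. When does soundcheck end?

Doors ends at 16:07 − 60 min = 15:07.
Soundcheck ends at 15:07 − 178 min = 12:09.

12:09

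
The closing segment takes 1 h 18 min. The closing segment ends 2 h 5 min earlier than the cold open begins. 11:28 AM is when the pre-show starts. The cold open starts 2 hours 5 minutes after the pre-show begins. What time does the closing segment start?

10:10 AM

The cold open starts at 11:28 AM + 125 min = 1:33 PM.
The closing segment ends at 1:33 PM − 125 min = 11:28 AM.
The closing segment starts at 11:28 AM − 78 min = 10:10 AM.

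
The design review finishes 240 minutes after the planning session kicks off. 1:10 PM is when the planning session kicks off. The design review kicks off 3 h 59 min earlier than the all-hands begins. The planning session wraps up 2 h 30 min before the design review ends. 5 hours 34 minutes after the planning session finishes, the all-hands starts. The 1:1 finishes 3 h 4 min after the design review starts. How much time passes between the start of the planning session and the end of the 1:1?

369 minutes

The design review ends at 1:10 PM + 240 min = 5:10 PM.
The planning session ends at 5:10 PM − 150 min = 2:40 PM.
The all-hands starts at 2:40 PM + 334 min = 8:14 PM.
The design review starts at 8:14 PM − 239 min = 4:15 PM.
The 1:1 ends at 4:15 PM + 184 min = 7:19 PM.
From 1:10 PM to 7:19 PM is 369 minutes.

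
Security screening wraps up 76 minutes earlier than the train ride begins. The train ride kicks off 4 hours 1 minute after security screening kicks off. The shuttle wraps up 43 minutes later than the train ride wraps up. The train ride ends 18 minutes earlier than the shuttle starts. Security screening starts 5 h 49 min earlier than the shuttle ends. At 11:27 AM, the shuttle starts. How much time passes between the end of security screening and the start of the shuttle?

The train ride ends at 11:27 AM − 18 min = 11:09 AM.
The shuttle ends at 11:09 AM + 43 min = 11:52 AM.
Security screening starts at 11:52 AM − 349 min = 6:03 AM.
The train ride starts at 6:03 AM + 241 min = 10:04 AM.
Security screening ends at 10:04 AM − 76 min = 8:48 AM.
From 8:48 AM to 11:27 AM is 2 h 39 min.

2 h 39 min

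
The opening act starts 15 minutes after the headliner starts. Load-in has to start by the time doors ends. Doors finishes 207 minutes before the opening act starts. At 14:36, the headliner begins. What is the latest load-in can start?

The opening act starts at 14:36 + 15 min = 14:51.
Doors ends at 14:51 − 207 min = 11:24.
Load-in is bounded by doors, so the latest it can start is 11:24.

11:24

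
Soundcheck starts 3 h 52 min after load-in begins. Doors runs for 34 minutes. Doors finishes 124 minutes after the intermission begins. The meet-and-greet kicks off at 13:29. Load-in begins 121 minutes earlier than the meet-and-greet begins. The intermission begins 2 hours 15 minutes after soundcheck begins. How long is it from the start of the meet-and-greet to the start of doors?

5 hours 36 minutes

Load-in starts at 13:29 − 121 min = 11:28.
Soundcheck starts at 11:28 + 232 min = 15:20.
The intermission starts at 15:20 + 135 min = 17:35.
Doors ends at 17:35 + 124 min = 19:39.
Doors starts at 19:39 − 34 min = 19:05.
From 13:29 to 19:05 is 5 hours 36 minutes.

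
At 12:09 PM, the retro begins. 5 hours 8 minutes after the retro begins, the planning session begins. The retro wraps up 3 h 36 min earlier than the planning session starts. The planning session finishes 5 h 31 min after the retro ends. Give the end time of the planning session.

7:12 PM

The planning session starts at 12:09 PM + 308 min = 5:17 PM.
The retro ends at 5:17 PM − 216 min = 1:41 PM.
The planning session ends at 1:41 PM + 331 min = 7:12 PM.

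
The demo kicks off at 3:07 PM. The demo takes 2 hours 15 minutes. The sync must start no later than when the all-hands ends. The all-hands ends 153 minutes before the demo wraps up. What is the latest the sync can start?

The demo ends at 3:07 PM + 135 min = 5:22 PM.
The all-hands ends at 5:22 PM − 153 min = 2:49 PM.
The sync is bounded by the all-hands, so the latest it can start is 2:49 PM.

2:49 PM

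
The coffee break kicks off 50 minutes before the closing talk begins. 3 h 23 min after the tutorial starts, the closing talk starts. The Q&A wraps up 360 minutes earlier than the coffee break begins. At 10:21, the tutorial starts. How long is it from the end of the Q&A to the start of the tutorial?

The closing talk starts at 10:21 + 203 min = 13:44.
The coffee break starts at 13:44 − 50 min = 12:54.
The Q&A ends at 12:54 − 360 min = 06:54.
From 06:54 to 10:21 is 3 h 27 min.

3 h 27 min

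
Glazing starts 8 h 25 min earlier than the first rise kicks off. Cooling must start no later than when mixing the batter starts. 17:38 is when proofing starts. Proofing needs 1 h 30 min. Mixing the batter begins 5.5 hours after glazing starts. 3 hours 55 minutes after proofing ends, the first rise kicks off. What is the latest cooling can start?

Proofing ends at 17:38 + 90 min = 19:08.
The first rise starts at 19:08 + 235 min = 23:03.
Glazing starts at 23:03 − 505 min = 14:38.
Mixing the batter starts at 14:38 + 330 min = 20:08.
Cooling is bounded by mixing the batter, so the latest it can start is 20:08.

20:08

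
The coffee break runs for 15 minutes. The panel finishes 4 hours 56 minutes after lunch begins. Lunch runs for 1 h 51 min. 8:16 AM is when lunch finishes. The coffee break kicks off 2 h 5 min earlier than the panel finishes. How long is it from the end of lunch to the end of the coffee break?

1 hour 15 minutes

Lunch starts at 8:16 AM − 111 min = 6:25 AM.
The panel ends at 6:25 AM + 296 min = 11:21 AM.
The coffee break starts at 11:21 AM − 125 min = 9:16 AM.
The coffee break ends at 9:16 AM + 15 min = 9:31 AM.
From 8:16 AM to 9:31 AM is 1 hour 15 minutes.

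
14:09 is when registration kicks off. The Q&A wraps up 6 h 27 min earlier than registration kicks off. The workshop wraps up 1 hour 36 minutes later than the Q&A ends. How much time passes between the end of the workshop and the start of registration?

The Q&A ends at 14:09 − 387 min = 07:42.
The workshop ends at 07:42 + 96 min = 09:18.
From 09:18 to 14:09 is 4 hours 51 minutes.

4 hours 51 minutes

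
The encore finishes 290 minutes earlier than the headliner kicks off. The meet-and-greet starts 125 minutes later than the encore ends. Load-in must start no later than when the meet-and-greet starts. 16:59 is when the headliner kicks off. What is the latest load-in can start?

The encore ends at 16:59 − 290 min = 12:09.
The meet-and-greet starts at 12:09 + 125 min = 14:14.
Load-in is bounded by the meet-and-greet, so the latest it can start is 14:14.

14:14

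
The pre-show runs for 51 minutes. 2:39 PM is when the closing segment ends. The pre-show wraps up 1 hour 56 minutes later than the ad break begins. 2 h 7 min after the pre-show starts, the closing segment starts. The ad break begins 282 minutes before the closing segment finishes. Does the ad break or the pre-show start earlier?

The ad break starts at 2:39 PM − 282 min = 9:57 AM.
The pre-show ends at 9:57 AM + 116 min = 11:53 AM.
The pre-show starts at 11:53 AM − 51 min = 11:02 AM.
The ad break starts at 9:57 AM and the pre-show starts at 11:02 AM, so the ad break is first.

the ad break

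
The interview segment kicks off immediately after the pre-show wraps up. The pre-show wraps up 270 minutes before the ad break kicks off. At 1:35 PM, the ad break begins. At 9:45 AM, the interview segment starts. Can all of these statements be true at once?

No

The pre-show ends at 1:35 PM − 270 min = 9:05 AM.
So the interview segment starts at 9:05 AM.
But the interview segment is also said to start at 9:45 AM — a 40-minute conflict.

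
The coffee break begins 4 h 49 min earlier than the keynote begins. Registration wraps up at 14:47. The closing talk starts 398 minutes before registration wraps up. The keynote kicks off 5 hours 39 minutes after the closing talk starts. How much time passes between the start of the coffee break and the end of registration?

The closing talk starts at 14:47 − 398 min = 08:09.
The keynote starts at 08:09 + 339 min = 13:48.
The coffee break starts at 13:48 − 289 min = 08:59.
From 08:59 to 14:47 is 348 minutes.

348 minutes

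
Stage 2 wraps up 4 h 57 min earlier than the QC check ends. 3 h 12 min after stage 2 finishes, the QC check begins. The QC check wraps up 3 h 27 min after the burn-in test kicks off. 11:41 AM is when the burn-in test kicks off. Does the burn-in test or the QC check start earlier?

The QC check ends at 11:41 AM + 207 min = 3:08 PM.
Stage 2 ends at 3:08 PM − 297 min = 10:11 AM.
The QC check starts at 10:11 AM + 192 min = 1:23 PM.
The burn-in test starts at 11:41 AM and the QC check starts at 1:23 PM, so the burn-in test is first.

the burn-in test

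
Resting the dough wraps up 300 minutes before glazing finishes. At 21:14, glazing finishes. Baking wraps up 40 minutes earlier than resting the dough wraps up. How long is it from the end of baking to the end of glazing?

Resting the dough ends at 21:14 − 300 min = 16:14.
Baking ends at 16:14 − 40 min = 15:34.
From 15:34 to 21:14 is 5 hours 40 minutes.

5 hours 40 minutes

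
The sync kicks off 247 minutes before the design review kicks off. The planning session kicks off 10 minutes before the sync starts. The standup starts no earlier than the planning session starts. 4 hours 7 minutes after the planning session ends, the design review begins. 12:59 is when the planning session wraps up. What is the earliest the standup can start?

12:49

The design review starts at 12:59 + 247 min = 17:06.
The sync starts at 17:06 − 247 min = 12:59.
The planning session starts at 12:59 − 10 min = 12:49.
The standup is bounded by the planning session, so the earliest it can start is 12:49.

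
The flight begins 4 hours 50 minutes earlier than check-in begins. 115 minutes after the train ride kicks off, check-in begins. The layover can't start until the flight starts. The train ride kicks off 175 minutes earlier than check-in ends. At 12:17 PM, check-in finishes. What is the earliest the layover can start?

6:27 AM

The train ride starts at 12:17 PM − 175 min = 9:22 AM.
Check-in starts at 9:22 AM + 115 min = 11:17 AM.
The flight starts at 11:17 AM − 290 min = 6:27 AM.
The layover is bounded by the flight, so the earliest it can start is 6:27 AM.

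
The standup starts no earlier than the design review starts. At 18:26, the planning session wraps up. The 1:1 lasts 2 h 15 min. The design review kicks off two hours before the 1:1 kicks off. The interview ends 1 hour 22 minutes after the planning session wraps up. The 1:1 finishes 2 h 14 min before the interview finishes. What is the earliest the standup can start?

13:19

The interview ends at 18:26 + 82 min = 19:48.
The 1:1 ends at 19:48 − 134 min = 17:34.
The 1:1 starts at 17:34 − 135 min = 15:19.
The design review starts at 15:19 − 120 min = 13:19.
The standup is bounded by the design review, so the earliest it can start is 13:19.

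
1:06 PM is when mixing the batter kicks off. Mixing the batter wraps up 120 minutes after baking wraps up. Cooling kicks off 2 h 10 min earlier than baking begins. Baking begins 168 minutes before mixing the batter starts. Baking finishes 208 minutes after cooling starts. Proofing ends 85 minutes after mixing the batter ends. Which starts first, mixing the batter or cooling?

cooling

Baking starts at 1:06 PM − 168 min = 10:18 AM.
Cooling starts at 10:18 AM − 130 min = 8:08 AM.
Mixing the batter starts at 1:06 PM and cooling starts at 8:08 AM, so cooling is first.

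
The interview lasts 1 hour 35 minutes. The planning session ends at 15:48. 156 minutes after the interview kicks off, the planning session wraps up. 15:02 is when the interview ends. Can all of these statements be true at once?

The interview starts at 15:02 − 95 min = 13:27.
The planning session ends at 13:27 + 156 min = 16:03.
But the planning session is also said to end at 15:48 — a 15-minute conflict.

No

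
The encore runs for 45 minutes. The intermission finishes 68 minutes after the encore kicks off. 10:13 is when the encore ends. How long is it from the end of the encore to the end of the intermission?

The encore starts at 10:13 − 45 min = 09:28.
The intermission ends at 09:28 + 68 min = 10:36.
From 10:13 to 10:36 is 23 minutes.

23 minutes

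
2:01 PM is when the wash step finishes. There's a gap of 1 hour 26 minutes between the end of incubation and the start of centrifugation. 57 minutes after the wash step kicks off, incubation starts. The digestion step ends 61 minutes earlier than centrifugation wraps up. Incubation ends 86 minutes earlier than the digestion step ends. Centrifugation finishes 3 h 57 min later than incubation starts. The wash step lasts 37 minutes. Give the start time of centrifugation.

5:17 PM

The wash step starts at 2:01 PM − 37 min = 1:24 PM.
Incubation starts at 1:24 PM + 57 min = 2:21 PM.
Centrifugation ends at 2:21 PM + 237 min = 6:18 PM.
The digestion step ends at 6:18 PM − 61 min = 5:17 PM.
Incubation ends at 5:17 PM − 86 min = 3:51 PM.
Centrifugation starts at 3:51 PM + 86 min = 5:17 PM.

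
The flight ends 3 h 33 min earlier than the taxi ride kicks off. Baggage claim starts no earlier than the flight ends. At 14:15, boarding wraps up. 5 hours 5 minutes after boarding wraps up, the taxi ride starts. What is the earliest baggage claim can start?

The taxi ride starts at 14:15 + 305 min = 19:20.
The flight ends at 19:20 − 213 min = 15:47.
Baggage claim is bounded by the flight, so the earliest it can start is 15:47.

15:47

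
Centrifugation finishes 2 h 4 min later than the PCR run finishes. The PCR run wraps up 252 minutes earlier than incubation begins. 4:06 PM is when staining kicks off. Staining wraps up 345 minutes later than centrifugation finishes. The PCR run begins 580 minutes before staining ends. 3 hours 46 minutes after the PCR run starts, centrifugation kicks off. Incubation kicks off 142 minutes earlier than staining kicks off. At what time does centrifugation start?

Incubation starts at 4:06 PM − 142 min = 1:44 PM.
The PCR run ends at 1:44 PM − 252 min = 9:32 AM.
Centrifugation ends at 9:32 AM + 124 min = 11:36 AM.
Staining ends at 11:36 AM + 345 min = 5:21 PM.
The PCR run starts at 5:21 PM − 580 min = 7:41 AM.
Centrifugation starts at 7:41 AM + 226 min = 11:27 AM.

11:27 AM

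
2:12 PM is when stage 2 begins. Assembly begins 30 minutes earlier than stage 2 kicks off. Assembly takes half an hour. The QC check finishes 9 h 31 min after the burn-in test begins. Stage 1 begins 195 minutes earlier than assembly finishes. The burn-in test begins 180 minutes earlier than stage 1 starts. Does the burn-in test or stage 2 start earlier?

the burn-in test

Assembly starts at 2:12 PM − 30 min = 1:42 PM.
Assembly ends at 1:42 PM + 30 min = 2:12 PM.
Stage 1 starts at 2:12 PM − 195 min = 10:57 AM.
The burn-in test starts at 10:57 AM − 180 min = 7:57 AM.
The burn-in test starts at 7:57 AM and stage 2 starts at 2:12 PM, so the burn-in test is first.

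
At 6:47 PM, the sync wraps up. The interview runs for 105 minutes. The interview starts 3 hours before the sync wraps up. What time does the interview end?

The interview starts at 6:47 PM − 180 min = 3:47 PM.
The interview ends at 3:47 PM + 105 min = 5:32 PM.

5:32 PM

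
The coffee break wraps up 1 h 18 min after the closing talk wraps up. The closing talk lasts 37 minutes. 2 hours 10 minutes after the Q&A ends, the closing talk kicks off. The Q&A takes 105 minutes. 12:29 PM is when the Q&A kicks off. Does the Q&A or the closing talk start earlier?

the Q&A

The Q&A ends at 12:29 PM + 105 min = 2:14 PM.
The closing talk starts at 2:14 PM + 130 min = 4:24 PM.
The Q&A starts at 12:29 PM and the closing talk starts at 4:24 PM, so the Q&A is first.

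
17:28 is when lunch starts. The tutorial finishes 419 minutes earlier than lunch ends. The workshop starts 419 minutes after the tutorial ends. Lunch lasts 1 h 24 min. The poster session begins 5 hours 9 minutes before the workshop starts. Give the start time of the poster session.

Lunch ends at 17:28 + 84 min = 18:52.
The tutorial ends at 18:52 − 419 min = 11:53.
The workshop starts at 11:53 + 419 min = 18:52.
The poster session starts at 18:52 − 309 min = 13:43.

13:43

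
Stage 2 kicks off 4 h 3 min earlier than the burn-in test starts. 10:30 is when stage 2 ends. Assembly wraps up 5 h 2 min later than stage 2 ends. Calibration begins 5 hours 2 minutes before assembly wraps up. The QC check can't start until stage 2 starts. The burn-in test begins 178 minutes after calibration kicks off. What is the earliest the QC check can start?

Assembly ends at 10:30 + 302 min = 15:32.
Calibration starts at 15:32 − 302 min = 10:30.
The burn-in test starts at 10:30 + 178 min = 13:28.
Stage 2 starts at 13:28 − 243 min = 09:25.
The QC check is bounded by stage 2, so the earliest it can start is 09:25.

09:25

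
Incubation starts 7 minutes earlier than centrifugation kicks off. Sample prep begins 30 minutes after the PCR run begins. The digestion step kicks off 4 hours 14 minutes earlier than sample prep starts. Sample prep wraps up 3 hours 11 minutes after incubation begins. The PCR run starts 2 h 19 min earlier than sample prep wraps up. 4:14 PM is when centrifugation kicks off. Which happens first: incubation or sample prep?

incubation

Incubation starts at 4:14 PM − 7 min = 4:07 PM.
Sample prep ends at 4:07 PM + 191 min = 7:18 PM.
The PCR run starts at 7:18 PM − 139 min = 4:59 PM.
Sample prep starts at 4:59 PM + 30 min = 5:29 PM.
Incubation starts at 4:07 PM and sample prep starts at 5:29 PM, so incubation is first.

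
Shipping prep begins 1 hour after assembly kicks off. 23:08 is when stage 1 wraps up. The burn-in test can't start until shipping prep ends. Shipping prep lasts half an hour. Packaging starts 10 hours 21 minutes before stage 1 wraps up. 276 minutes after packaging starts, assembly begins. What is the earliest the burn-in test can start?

18:53

Packaging starts at 23:08 − 621 min = 12:47.
Assembly starts at 12:47 + 276 min = 17:23.
Shipping prep starts at 17:23 + 60 min = 18:23.
Shipping prep ends at 18:23 + 30 min = 18:53.
The burn-in test is bounded by shipping prep, so the earliest it can start is 18:53.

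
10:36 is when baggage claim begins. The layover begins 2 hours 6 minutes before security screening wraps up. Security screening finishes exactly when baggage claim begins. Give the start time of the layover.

Security screening ends at 10:36.
The layover starts at 10:36 − 126 min = 08:30.

08:30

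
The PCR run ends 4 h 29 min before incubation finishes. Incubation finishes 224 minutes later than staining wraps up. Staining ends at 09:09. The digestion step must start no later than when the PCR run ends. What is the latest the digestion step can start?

Incubation ends at 09:09 + 224 min = 12:53.
The PCR run ends at 12:53 − 269 min = 08:24.
The digestion step is bounded by the PCR run, so the latest it can start is 08:24.

08:24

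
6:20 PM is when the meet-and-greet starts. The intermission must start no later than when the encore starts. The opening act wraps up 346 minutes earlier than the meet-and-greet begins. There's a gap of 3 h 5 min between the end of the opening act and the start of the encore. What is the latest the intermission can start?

The opening act ends at 6:20 PM − 346 min = 12:34 PM.
The encore starts at 12:34 PM + 185 min = 3:39 PM.
The intermission is bounded by the encore, so the latest it can start is 3:39 PM.

3:39 PM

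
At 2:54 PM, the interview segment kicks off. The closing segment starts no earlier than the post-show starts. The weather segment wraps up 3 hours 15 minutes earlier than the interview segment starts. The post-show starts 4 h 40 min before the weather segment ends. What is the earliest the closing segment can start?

6:59 AM

The weather segment ends at 2:54 PM − 195 min = 11:39 AM.
The post-show starts at 11:39 AM − 280 min = 6:59 AM.
The closing segment is bounded by the post-show, so the earliest it can start is 6:59 AM.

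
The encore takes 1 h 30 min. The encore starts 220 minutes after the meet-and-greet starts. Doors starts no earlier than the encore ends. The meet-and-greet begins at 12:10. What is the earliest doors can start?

The encore starts at 12:10 + 220 min = 15:50.
The encore ends at 15:50 + 90 min = 17:20.
Doors is bounded by the encore, so the earliest it can start is 17:20.

17:20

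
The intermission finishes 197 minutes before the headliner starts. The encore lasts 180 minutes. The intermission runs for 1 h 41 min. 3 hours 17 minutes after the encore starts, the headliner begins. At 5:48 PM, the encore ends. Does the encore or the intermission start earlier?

the intermission

The encore starts at 5:48 PM − 180 min = 2:48 PM.
The headliner starts at 2:48 PM + 197 min = 6:05 PM.
The intermission ends at 6:05 PM − 197 min = 2:48 PM.
The intermission starts at 2:48 PM − 101 min = 1:07 PM.
The encore starts at 2:48 PM and the intermission starts at 1:07 PM, so the intermission is first.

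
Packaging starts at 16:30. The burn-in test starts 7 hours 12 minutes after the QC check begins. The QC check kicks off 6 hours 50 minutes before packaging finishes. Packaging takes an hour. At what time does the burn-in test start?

Packaging ends at 16:30 + 60 min = 17:30.
The QC check starts at 17:30 − 410 min = 10:40.
The burn-in test starts at 10:40 + 432 min = 17:52.

17:52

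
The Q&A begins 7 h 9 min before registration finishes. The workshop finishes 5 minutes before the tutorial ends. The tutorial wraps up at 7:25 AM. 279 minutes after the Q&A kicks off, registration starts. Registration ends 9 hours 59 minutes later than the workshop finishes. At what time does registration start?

The workshop ends at 7:25 AM − 5 min = 7:20 AM.
Registration ends at 7:20 AM + 599 min = 5:19 PM.
The Q&A starts at 5:19 PM − 429 min = 10:10 AM.
Registration starts at 10:10 AM + 279 min = 2:49 PM.

2:49 PM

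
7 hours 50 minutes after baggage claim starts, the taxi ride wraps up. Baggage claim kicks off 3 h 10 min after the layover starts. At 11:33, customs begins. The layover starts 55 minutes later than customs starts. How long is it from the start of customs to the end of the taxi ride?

The layover starts at 11:33 + 55 min = 12:28.
Baggage claim starts at 12:28 + 190 min = 15:38.
The taxi ride ends at 15:38 + 470 min = 23:28.
From 11:33 to 23:28 is 715 minutes.

715 minutes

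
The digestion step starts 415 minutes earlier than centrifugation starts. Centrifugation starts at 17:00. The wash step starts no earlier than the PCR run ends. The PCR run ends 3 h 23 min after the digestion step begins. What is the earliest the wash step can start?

13:28

The digestion step starts at 17:00 − 415 min = 10:05.
The PCR run ends at 10:05 + 203 min = 13:28.
The wash step is bounded by the PCR run, so the earliest it can start is 13:28.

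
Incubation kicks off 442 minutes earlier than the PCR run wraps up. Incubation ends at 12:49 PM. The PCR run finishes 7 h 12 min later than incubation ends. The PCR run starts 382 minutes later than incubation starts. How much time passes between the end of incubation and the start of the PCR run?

The PCR run ends at 12:49 PM + 432 min = 8:01 PM.
Incubation starts at 8:01 PM − 442 min = 12:39 PM.
The PCR run starts at 12:39 PM + 382 min = 7:01 PM.
From 12:49 PM to 7:01 PM is 6 h 12 min.

6 h 12 min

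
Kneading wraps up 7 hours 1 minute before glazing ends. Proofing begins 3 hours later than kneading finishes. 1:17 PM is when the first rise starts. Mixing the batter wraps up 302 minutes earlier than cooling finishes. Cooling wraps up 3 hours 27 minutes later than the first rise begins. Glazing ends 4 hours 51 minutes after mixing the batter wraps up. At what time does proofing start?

12:32 PM

Cooling ends at 1:17 PM + 207 min = 4:44 PM.
Mixing the batter ends at 4:44 PM − 302 min = 11:42 AM.
Glazing ends at 11:42 AM + 291 min = 4:33 PM.
Kneading ends at 4:33 PM − 421 min = 9:32 AM.
Proofing starts at 9:32 AM + 180 min = 12:32 PM.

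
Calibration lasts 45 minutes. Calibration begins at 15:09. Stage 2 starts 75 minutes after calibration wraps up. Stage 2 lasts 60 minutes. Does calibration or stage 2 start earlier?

Calibration ends at 15:09 + 45 min = 15:54.
Stage 2 starts at 15:54 + 75 min = 17:09.
Calibration starts at 15:09 and stage 2 starts at 17:09, so calibration is first.

calibration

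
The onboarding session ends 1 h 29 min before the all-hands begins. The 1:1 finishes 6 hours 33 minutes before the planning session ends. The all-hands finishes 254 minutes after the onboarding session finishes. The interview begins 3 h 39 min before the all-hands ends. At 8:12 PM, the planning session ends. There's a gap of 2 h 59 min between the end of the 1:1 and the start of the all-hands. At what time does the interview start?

3:44 PM

The 1:1 ends at 8:12 PM − 393 min = 1:39 PM.
The all-hands starts at 1:39 PM + 179 min = 4:38 PM.
The onboarding session ends at 4:38 PM − 89 min = 3:09 PM.
The all-hands ends at 3:09 PM + 254 min = 7:23 PM.
The interview starts at 7:23 PM − 219 min = 3:44 PM.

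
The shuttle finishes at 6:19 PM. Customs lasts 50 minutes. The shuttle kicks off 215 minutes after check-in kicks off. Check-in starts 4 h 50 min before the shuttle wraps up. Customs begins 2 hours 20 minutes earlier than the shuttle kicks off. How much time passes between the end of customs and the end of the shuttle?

165 minutes

Check-in starts at 6:19 PM − 290 min = 1:29 PM.
The shuttle starts at 1:29 PM + 215 min = 5:04 PM.
Customs starts at 5:04 PM − 140 min = 2:44 PM.
Customs ends at 2:44 PM + 50 min = 3:34 PM.
From 3:34 PM to 6:19 PM is 165 minutes.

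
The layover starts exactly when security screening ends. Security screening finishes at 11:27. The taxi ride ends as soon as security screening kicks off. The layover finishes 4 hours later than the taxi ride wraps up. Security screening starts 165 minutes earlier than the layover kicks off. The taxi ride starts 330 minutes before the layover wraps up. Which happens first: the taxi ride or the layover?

The layover starts at 11:27.
Security screening starts at 11:27 − 165 min = 08:42.
So the taxi ride ends at 08:42.
The layover ends at 08:42 + 240 min = 12:42.
The taxi ride starts at 12:42 − 330 min = 07:12.
The taxi ride starts at 07:12 and the layover starts at 11:27, so the taxi ride is first.

the taxi ride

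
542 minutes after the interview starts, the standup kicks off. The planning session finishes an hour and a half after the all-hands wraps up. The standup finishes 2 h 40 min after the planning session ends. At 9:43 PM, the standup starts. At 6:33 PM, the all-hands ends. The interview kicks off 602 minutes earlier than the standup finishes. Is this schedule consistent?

The planning session ends at 6:33 PM + 90 min = 8:03 PM.
The standup ends at 8:03 PM + 160 min = 10:43 PM.
The interview starts at 10:43 PM − 602 min = 12:41 PM.
The standup starts at 12:41 PM + 542 min = 9:43 PM.
That matches the stated 9:43 PM, so the schedule is consistent.

Yes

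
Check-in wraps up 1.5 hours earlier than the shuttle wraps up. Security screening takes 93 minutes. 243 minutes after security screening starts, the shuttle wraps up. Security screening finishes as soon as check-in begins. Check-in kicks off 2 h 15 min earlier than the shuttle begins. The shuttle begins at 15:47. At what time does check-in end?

Check-in starts at 15:47 − 135 min = 13:32.
So security screening ends at 13:32.
Security screening starts at 13:32 − 93 min = 11:59.
The shuttle ends at 11:59 + 243 min = 16:02.
Check-in ends at 16:02 − 90 min = 14:32.

14:32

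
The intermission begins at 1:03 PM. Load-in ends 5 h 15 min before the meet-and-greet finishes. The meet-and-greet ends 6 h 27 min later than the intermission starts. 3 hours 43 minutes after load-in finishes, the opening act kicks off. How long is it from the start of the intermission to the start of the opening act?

295 minutes

The meet-and-greet ends at 1:03 PM + 387 min = 7:30 PM.
Load-in ends at 7:30 PM − 315 min = 2:15 PM.
The opening act starts at 2:15 PM + 223 min = 5:58 PM.
From 1:03 PM to 5:58 PM is 295 minutes.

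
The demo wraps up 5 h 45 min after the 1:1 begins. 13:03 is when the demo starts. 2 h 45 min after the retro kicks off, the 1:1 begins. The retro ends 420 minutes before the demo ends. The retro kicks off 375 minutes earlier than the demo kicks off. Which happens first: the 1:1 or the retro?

the retro

The retro starts at 13:03 − 375 min = 06:48.
The 1:1 starts at 06:48 + 165 min = 09:33.
The 1:1 starts at 09:33 and the retro starts at 06:48, so the retro is first.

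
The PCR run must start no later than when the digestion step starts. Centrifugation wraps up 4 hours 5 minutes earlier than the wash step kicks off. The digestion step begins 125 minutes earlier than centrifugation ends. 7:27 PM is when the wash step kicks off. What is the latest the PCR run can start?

Centrifugation ends at 7:27 PM − 245 min = 3:22 PM.
The digestion step starts at 3:22 PM − 125 min = 1:17 PM.
The PCR run is bounded by the digestion step, so the latest it can start is 1:17 PM.

1:17 PM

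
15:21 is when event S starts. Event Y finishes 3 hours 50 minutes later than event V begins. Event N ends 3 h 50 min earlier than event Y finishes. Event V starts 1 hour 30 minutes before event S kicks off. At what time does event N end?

13:51

Event V starts at 15:21 − 90 min = 13:51.
Event Y ends at 13:51 + 230 min = 17:41.
Event N ends at 17:41 − 230 min = 13:51.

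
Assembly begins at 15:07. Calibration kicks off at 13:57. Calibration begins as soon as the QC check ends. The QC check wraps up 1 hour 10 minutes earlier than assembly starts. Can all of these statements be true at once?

Yes

The QC check ends at 15:07 − 70 min = 13:57.
So calibration starts at 13:57.
That matches the stated 13:57, so the schedule is consistent.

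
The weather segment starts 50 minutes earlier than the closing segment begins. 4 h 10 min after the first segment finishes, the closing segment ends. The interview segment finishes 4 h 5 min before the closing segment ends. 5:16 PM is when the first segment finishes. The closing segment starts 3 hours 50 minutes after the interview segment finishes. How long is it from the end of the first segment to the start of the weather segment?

The closing segment ends at 5:16 PM + 250 min = 9:26 PM.
The interview segment ends at 9:26 PM − 245 min = 5:21 PM.
The closing segment starts at 5:21 PM + 230 min = 9:11 PM.
The weather segment starts at 9:11 PM − 50 min = 8:21 PM.
From 5:16 PM to 8:21 PM is 185 minutes.

185 minutes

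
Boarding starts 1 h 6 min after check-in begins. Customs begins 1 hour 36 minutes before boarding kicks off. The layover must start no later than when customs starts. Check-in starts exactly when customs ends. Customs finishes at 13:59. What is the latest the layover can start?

Check-in starts at 13:59.
Boarding starts at 13:59 + 66 min = 15:05.
Customs starts at 15:05 − 96 min = 13:29.
The layover is bounded by customs, so the latest it can start is 13:29.

13:29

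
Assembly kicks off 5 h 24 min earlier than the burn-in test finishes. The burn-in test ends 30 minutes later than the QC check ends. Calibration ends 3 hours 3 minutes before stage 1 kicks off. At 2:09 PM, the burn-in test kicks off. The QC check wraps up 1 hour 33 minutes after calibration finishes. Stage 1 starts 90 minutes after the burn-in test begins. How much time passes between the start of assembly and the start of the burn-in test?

Stage 1 starts at 2:09 PM + 90 min = 3:39 PM.
Calibration ends at 3:39 PM − 183 min = 12:36 PM.
The QC check ends at 12:36 PM + 93 min = 2:09 PM.
The burn-in test ends at 2:09 PM + 30 min = 2:39 PM.
Assembly starts at 2:39 PM − 324 min = 9:15 AM.
From 9:15 AM to 2:09 PM is 4 h 54 min.

4 h 54 min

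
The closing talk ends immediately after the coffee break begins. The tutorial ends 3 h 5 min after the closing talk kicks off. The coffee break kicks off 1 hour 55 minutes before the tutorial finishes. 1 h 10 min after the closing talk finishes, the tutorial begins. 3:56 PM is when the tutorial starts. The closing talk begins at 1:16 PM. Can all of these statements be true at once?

The tutorial ends at 1:16 PM + 185 min = 4:21 PM.
The coffee break starts at 4:21 PM − 115 min = 2:26 PM.
So the closing talk ends at 2:26 PM.
The tutorial starts at 2:26 PM + 70 min = 3:36 PM.
But the tutorial is also said to start at 3:56 PM — a 20-minute conflict.

No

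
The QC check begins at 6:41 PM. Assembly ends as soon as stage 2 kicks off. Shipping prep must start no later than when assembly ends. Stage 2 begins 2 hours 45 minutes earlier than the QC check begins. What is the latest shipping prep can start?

Stage 2 starts at 6:41 PM − 165 min = 3:56 PM.
So assembly ends at 3:56 PM.
Shipping prep is bounded by assembly, so the latest it can start is 3:56 PM.

3:56 PM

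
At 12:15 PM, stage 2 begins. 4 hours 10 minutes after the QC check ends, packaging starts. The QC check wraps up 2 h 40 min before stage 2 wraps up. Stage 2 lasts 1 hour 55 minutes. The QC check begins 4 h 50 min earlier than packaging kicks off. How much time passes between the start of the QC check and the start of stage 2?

Stage 2 ends at 12:15 PM + 115 min = 2:10 PM.
The QC check ends at 2:10 PM − 160 min = 11:30 AM.
Packaging starts at 11:30 AM + 250 min = 3:40 PM.
The QC check starts at 3:40 PM − 290 min = 10:50 AM.
From 10:50 AM to 12:15 PM is 85 minutes.

85 minutes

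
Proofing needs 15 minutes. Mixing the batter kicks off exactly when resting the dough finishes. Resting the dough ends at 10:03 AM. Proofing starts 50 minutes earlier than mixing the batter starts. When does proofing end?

9:28 AM

Mixing the batter starts at 10:03 AM.
Proofing starts at 10:03 AM − 50 min = 9:13 AM.
Proofing ends at 9:13 AM + 15 min = 9:28 AM.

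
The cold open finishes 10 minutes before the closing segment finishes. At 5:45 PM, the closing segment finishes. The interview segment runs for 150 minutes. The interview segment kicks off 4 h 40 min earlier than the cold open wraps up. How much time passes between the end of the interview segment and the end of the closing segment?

The cold open ends at 5:45 PM − 10 min = 5:35 PM.
The interview segment starts at 5:35 PM − 280 min = 12:55 PM.
The interview segment ends at 12:55 PM + 150 min = 3:25 PM.
From 3:25 PM to 5:45 PM is 2 hours 20 minutes.

2 hours 20 minutes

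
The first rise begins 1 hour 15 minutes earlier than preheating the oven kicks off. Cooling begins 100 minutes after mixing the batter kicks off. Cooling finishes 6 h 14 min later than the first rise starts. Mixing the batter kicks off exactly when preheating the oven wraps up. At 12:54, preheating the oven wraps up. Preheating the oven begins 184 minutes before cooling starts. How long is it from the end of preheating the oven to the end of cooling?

3 h 35 min

Mixing the batter starts at 12:54.
Cooling starts at 12:54 + 100 min = 14:34.
Preheating the oven starts at 14:34 − 184 min = 11:30.
The first rise starts at 11:30 − 75 min = 10:15.
Cooling ends at 10:15 + 374 min = 16:29.
From 12:54 to 16:29 is 3 h 35 min.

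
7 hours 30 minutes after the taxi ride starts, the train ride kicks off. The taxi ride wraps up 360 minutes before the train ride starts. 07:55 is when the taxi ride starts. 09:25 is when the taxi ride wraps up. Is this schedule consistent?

Yes

The train ride starts at 07:55 + 450 min = 15:25.
The taxi ride ends at 15:25 − 360 min = 09:25.
That matches the stated 09:25, so the schedule is consistent.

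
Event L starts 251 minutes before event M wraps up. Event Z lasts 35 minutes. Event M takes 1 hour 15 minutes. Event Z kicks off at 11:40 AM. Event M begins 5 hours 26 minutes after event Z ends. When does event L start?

2:45 PM

Event Z ends at 11:40 AM + 35 min = 12:15 PM.
Event M starts at 12:15 PM + 326 min = 5:41 PM.
Event M ends at 5:41 PM + 75 min = 6:56 PM.
Event L starts at 6:56 PM − 251 min = 2:45 PM.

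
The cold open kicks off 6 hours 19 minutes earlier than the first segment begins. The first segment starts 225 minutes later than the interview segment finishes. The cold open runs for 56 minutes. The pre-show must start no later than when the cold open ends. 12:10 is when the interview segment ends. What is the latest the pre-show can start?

10:32

The first segment starts at 12:10 + 225 min = 15:55.
The cold open starts at 15:55 − 379 min = 09:36.
The cold open ends at 09:36 + 56 min = 10:32.
The pre-show is bounded by the cold open, so the latest it can start is 10:32.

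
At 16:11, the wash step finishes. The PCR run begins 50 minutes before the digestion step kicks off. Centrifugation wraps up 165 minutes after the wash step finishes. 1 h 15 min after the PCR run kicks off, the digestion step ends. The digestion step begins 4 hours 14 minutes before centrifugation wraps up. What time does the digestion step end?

15:07

Centrifugation ends at 16:11 + 165 min = 18:56.
The digestion step starts at 18:56 − 254 min = 14:42.
The PCR run starts at 14:42 − 50 min = 13:52.
The digestion step ends at 13:52 + 75 min = 15:07.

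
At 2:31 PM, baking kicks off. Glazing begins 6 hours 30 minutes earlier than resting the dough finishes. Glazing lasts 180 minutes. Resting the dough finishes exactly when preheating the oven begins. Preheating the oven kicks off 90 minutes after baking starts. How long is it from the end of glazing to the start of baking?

two hours

Preheating the oven starts at 2:31 PM + 90 min = 4:01 PM.
So resting the dough ends at 4:01 PM.
Glazing starts at 4:01 PM − 390 min = 9:31 AM.
Glazing ends at 9:31 AM + 180 min = 12:31 PM.
From 12:31 PM to 2:31 PM is two hours.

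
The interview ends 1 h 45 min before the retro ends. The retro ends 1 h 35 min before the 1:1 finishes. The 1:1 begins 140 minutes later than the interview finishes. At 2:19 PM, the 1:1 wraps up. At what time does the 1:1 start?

1:19 PM

The retro ends at 2:19 PM − 95 min = 12:44 PM.
The interview ends at 12:44 PM − 105 min = 10:59 AM.
The 1:1 starts at 10:59 AM + 140 min = 1:19 PM.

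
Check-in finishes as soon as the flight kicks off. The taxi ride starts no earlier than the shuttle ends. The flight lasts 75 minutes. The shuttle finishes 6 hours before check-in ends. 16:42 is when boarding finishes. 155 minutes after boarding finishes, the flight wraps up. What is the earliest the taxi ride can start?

12:02

The flight ends at 16:42 + 155 min = 19:17.
The flight starts at 19:17 − 75 min = 18:02.
So check-in ends at 18:02.
The shuttle ends at 18:02 − 360 min = 12:02.
The taxi ride is bounded by the shuttle, so the earliest it can start is 12:02.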